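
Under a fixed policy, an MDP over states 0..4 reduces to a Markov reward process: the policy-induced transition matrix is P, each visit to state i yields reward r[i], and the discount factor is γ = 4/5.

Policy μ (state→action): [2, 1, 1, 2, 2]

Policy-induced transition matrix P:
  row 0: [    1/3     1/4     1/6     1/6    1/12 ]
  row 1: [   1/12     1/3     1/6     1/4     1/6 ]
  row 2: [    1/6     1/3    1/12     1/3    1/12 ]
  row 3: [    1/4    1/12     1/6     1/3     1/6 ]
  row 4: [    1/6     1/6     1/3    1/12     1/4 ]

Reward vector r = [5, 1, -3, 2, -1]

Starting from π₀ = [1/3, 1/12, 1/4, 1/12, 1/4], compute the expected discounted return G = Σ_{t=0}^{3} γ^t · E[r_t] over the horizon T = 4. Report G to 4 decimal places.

t=0: π = [0.3333, 0.0833, 0.2500, 0.0833, 0.2500], E[r] = 0.9167, γ^t·E[r] = 0.916667, running G = 0.916667
t=1: π = [0.2222, 0.2431, 0.1875, 0.2083, 0.1389], E[r] = 1.0694, γ^t·E[r] = 0.855556, running G = 1.772222
t=2: π = [0.2008, 0.2396, 0.1742, 0.2413, 0.1441], E[r] = 1.0596, γ^t·E[r] = 0.678148, running G = 2.450370
t=3: π = [0.2003, 0.2323, 0.1762, 0.2439, 0.1474], E[r] = 1.0455, γ^t·E[r] = 0.535284, running G = 2.985654

G = 2.9857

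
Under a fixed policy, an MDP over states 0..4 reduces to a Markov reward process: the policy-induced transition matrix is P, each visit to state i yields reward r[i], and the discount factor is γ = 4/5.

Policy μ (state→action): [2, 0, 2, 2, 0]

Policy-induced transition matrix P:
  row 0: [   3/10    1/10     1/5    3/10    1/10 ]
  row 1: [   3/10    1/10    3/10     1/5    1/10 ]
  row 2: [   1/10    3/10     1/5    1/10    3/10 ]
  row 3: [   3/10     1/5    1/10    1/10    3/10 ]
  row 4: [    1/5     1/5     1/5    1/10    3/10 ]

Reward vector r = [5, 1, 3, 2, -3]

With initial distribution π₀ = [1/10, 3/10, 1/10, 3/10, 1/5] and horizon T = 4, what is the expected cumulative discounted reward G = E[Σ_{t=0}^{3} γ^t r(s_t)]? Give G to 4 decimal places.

t=0: π = [0.1000, 0.3000, 0.1000, 0.3000, 0.2000], E[r] = 1.1000, γ^t·E[r] = 1.100000, running G = 1.100000
t=1: π = [0.2600, 0.1700, 0.2000, 0.1500, 0.2200], E[r] = 1.7100, γ^t·E[r] = 1.368000, running G = 2.468000
t=2: π = [0.2380, 0.1770, 0.2020, 0.1690, 0.2140], E[r] = 1.6690, γ^t·E[r] = 1.068160, running G = 3.536160
t=3: π = [0.2382, 0.1787, 0.2008, 0.1653, 0.2170], E[r] = 1.6517, γ^t·E[r] = 0.845670, running G = 4.381830

G = 4.3818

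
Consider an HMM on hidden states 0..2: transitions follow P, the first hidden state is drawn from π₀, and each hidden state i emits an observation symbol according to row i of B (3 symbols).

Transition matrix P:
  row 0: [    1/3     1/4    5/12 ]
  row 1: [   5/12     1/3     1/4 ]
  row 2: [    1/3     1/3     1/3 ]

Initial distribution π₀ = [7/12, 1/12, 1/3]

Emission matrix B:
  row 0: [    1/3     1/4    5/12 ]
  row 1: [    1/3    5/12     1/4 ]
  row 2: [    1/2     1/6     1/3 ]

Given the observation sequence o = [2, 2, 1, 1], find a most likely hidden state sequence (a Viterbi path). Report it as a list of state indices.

t=0: δ = [2.431e-01, 2.083e-02, 1.111e-01]  (obs o_0=2)
t=1: δ = [3.376e-02, 1.519e-02, 3.376e-02]  ψ = [0, 0, 0]  (obs o_1=2)
t=2: δ = [2.813e-03, 4.689e-03, 2.344e-03]  ψ = [0, 2, 0]  (obs o_2=1)
t=3: δ = [4.884e-04, 6.512e-04, 1.954e-04]  ψ = [1, 1, 0]  (obs o_3=1)
backtrack: best end state = 1; path = [0, 2, 1, 1]

path = [0, 2, 1, 1]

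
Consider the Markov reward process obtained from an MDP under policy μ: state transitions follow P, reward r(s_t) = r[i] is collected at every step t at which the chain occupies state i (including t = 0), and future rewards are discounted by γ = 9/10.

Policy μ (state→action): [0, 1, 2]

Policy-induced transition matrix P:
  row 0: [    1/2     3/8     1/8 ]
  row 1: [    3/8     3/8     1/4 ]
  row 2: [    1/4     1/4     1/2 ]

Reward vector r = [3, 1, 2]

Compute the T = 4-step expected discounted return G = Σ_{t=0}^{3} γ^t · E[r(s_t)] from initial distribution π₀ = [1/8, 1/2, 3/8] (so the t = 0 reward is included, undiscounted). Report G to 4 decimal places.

G = 6.5862

t=0: π = [0.1250, 0.5000, 0.3750], E[r] = 1.6250, γ^t·E[r] = 1.625000, running G = 1.625000
t=1: π = [0.3438, 0.3281, 0.3281], E[r] = 2.0156, γ^t·E[r] = 1.814063, running G = 3.439063
t=2: π = [0.3770, 0.3340, 0.2891], E[r] = 2.0430, γ^t·E[r] = 1.654805, running G = 5.093867
t=3: π = [0.3860, 0.3389, 0.2751], E[r] = 2.0471, γ^t·E[r] = 1.492350, running G = 6.586217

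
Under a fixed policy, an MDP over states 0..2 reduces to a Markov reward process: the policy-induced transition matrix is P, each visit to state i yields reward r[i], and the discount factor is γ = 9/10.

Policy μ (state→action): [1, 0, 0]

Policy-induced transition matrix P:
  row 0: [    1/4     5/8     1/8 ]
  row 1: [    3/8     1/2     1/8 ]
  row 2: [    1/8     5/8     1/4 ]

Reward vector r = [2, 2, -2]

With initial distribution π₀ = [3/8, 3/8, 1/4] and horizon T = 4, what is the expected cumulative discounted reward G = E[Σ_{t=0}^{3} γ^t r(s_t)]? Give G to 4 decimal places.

t=0: π = [0.3750, 0.3750, 0.2500], E[r] = 1.0000, γ^t·E[r] = 1.000000, running G = 1.000000
t=1: π = [0.2656, 0.5781, 0.1563], E[r] = 1.3750, γ^t·E[r] = 1.237500, running G = 2.237500
t=2: π = [0.3027, 0.5527, 0.1445], E[r] = 1.4219, γ^t·E[r] = 1.151719, running G = 3.389219
t=3: π = [0.3010, 0.5559, 0.1431], E[r] = 1.4277, γ^t·E[r] = 1.040818, running G = 4.430037

G = 4.4300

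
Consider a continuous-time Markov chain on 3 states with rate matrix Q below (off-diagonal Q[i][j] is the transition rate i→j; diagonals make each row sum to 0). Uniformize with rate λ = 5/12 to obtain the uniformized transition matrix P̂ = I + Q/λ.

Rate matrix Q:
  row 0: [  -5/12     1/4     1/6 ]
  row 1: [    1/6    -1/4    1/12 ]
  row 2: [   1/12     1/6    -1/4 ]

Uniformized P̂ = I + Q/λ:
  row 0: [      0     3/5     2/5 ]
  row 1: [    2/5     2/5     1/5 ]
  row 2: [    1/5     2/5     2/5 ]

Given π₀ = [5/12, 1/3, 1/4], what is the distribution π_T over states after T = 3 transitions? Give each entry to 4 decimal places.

t=0: π = [0.4167, 0.3333, 0.2500]
t=1: π = [0.1833, 0.4833, 0.3333]
t=2: π = [0.2600, 0.4367, 0.3033]
t=3: π = [0.2353, 0.4520, 0.3127]

π = [0.2353, 0.4520, 0.3127]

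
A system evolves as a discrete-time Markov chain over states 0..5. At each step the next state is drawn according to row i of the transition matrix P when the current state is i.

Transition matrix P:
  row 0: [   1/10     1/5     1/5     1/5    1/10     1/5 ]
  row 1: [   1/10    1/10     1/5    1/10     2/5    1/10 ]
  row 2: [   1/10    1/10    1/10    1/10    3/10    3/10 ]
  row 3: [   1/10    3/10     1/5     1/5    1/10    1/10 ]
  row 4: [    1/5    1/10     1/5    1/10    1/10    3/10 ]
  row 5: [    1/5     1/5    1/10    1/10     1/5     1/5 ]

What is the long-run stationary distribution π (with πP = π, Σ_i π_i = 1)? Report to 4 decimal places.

Balance equations π_j = Σ_i π_i·P[i][j]:
  π_0 = 1/10·π_0 + 1/10·π_1 + 1/10·π_2 + 1/10·π_3 + 1/5·π_4 + 1/5·π_5
  π_1 = 1/5·π_0 + 1/10·π_1 + 1/10·π_2 + 3/10·π_3 + 1/10·π_4 + 1/5·π_5
  π_2 = 1/5·π_0 + 1/5·π_1 + 1/10·π_2 + 1/5·π_3 + 1/5·π_4 + 1/10·π_5
  π_3 = 1/5·π_0 + 1/10·π_1 + 1/10·π_2 + 1/5·π_3 + 1/10·π_4 + 1/10·π_5
  π_4 = 1/10·π_0 + 2/5·π_1 + 3/10·π_2 + 1/10·π_3 + 1/10·π_4 + 1/5·π_5
  normalize: π_0 + π_1 + π_2 + π_3 + π_4 + π_5 = 1
Solving the linear system gives exactly π = [975/6919, 907/5661, 3382/20757, 7894/62271, 113/561, 392/1887].

π = [0.1409, 0.1602, 0.1629, 0.1268, 0.2014, 0.2077]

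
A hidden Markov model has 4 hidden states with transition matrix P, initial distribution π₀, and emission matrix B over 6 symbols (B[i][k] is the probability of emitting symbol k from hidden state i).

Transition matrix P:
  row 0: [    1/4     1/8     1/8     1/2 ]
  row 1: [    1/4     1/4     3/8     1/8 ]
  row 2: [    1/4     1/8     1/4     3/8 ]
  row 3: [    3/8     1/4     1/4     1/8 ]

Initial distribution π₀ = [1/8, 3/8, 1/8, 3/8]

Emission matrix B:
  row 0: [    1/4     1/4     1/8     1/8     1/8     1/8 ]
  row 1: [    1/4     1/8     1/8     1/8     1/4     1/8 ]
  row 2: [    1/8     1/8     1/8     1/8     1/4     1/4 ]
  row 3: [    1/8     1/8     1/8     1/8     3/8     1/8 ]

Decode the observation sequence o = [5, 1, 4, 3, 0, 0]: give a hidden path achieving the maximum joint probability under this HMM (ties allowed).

path = [3, 0, 3, 0, 3, 0]

t=0: δ = [1.562e-02, 4.688e-02, 3.125e-02, 4.688e-02]  (obs o_0=5)
t=1: δ = [4.395e-03, 1.465e-03, 2.197e-03, 1.465e-03]  ψ = [3, 1, 1, 2]  (obs o_1=1)
t=2: δ = [1.373e-04, 1.373e-04, 1.373e-04, 8.240e-04]  ψ = [0, 0, 0, 0]  (obs o_2=4)
t=3: δ = [3.862e-05, 2.575e-05, 2.575e-05, 1.287e-05]  ψ = [3, 3, 3, 3]  (obs o_3=3)
t=4: δ = [2.414e-06, 1.609e-06, 1.207e-06, 2.414e-06]  ψ = [0, 1, 1, 0]  (obs o_4=0)
t=5: δ = [2.263e-07, 1.509e-07, 7.544e-08, 1.509e-07]  ψ = [3, 3, 1, 0]  (obs o_5=0)
backtrack: best end state = 0; path = [3, 0, 3, 0, 3, 0]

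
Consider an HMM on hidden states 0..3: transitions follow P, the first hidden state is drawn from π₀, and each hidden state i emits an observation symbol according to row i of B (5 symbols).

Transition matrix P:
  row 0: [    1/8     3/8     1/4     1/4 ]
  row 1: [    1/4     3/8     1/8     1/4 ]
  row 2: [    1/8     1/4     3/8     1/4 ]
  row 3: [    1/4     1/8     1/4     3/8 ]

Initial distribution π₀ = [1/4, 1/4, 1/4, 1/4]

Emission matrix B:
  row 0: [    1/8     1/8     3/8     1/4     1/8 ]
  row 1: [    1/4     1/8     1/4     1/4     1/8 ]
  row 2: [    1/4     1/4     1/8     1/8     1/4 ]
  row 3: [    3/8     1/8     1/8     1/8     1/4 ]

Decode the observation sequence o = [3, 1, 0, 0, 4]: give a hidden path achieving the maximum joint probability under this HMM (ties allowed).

t=0: δ = [6.250e-02, 6.250e-02, 3.125e-02, 3.125e-02]  (obs o_0=3)
t=1: δ = [1.953e-03, 2.930e-03, 3.906e-03, 1.953e-03]  ψ = [1, 0, 0, 0]  (obs o_1=1)
t=2: δ = [9.155e-05, 2.747e-04, 3.662e-04, 3.662e-04]  ψ = [1, 1, 2, 2]  (obs o_2=0)
t=3: δ = [1.144e-05, 2.575e-05, 3.433e-05, 5.150e-05]  ψ = [3, 1, 2, 3]  (obs o_3=0)
t=4: δ = [1.609e-06, 1.207e-06, 3.219e-06, 4.828e-06]  ψ = [3, 1, 2, 3]  (obs o_4=4)
backtrack: best end state = 3; path = [0, 2, 3, 3, 3]

path = [0, 2, 3, 3, 3]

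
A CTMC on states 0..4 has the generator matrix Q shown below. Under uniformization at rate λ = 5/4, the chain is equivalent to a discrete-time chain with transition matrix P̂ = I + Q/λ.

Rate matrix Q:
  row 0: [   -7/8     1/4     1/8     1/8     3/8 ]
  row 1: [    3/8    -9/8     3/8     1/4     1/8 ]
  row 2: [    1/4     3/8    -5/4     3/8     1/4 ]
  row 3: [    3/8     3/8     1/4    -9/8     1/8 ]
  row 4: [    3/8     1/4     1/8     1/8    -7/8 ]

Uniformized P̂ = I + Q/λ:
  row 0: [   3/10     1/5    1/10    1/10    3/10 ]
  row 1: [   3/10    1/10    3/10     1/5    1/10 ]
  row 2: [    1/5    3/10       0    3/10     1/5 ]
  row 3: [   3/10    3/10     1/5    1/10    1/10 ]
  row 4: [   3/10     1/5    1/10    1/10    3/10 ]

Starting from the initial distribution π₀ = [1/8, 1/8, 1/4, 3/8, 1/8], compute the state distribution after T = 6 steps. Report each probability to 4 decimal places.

π = [0.2858, 0.2083, 0.1424, 0.1493, 0.2142]

t=0: π = [0.1250, 0.1250, 0.2500, 0.3750, 0.1250]
t=1: π = [0.2750, 0.2500, 0.1375, 0.1625, 0.1750]
t=2: π = [0.2863, 0.2050, 0.1525, 0.1525, 0.2038]
t=3: π = [0.2848, 0.2100, 0.1410, 0.1510, 0.2133]
t=4: π = [0.2859, 0.2082, 0.1430, 0.1492, 0.2137]
t=5: π = [0.2857, 0.2084, 0.1423, 0.1494, 0.2142]
t=6: π = [0.2858, 0.2083, 0.1424, 0.1493, 0.2142]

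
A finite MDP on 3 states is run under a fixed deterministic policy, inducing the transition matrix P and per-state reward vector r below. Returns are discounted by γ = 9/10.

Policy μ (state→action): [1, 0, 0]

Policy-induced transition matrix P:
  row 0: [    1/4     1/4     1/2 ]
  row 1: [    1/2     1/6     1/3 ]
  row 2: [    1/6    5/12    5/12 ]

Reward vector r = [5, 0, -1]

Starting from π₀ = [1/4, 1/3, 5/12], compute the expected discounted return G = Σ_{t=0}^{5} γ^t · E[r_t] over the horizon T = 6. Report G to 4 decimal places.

G = 4.6717

t=0: π = [0.2500, 0.3333, 0.4167], E[r] = 0.8333, γ^t·E[r] = 0.833333, running G = 0.833333
t=1: π = [0.2986, 0.2917, 0.4097], E[r] = 1.0833, γ^t·E[r] = 0.975000, running G = 1.808333
t=2: π = [0.2888, 0.2940, 0.4172], E[r] = 1.0266, γ^t·E[r] = 0.831563, running G = 2.639896
t=3: π = [0.2887, 0.2950, 0.4162], E[r] = 1.0274, γ^t·E[r] = 0.748969, running G = 3.388865
t=4: π = [0.2891, 0.2948, 0.4161], E[r] = 1.0292, γ^t·E[r] = 0.675279, running G = 4.064144
t=5: π = [0.2890, 0.2948, 0.4162], E[r] = 1.0289, γ^t·E[r] = 0.607555, running G = 4.671699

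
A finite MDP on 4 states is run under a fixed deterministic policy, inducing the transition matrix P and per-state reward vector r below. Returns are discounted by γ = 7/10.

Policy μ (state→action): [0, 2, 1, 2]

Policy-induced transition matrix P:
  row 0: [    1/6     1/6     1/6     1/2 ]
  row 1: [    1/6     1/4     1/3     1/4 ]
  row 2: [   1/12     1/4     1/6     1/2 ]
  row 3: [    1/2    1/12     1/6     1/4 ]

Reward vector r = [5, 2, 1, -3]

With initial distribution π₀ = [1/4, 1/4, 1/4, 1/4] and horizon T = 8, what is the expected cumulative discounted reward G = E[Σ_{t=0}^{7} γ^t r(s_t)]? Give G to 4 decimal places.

t=0: π = [0.2500, 0.2500, 0.2500, 0.2500], E[r] = 1.2500, γ^t·E[r] = 1.250000, running G = 1.250000
t=1: π = [0.2292, 0.1875, 0.2083, 0.3750], E[r] = 0.6042, γ^t·E[r] = 0.422917, running G = 1.672917
t=2: π = [0.2743, 0.1684, 0.1979, 0.3594], E[r] = 0.8281, γ^t·E[r] = 0.405781, running G = 2.078698
t=3: π = [0.2700, 0.1672, 0.1947, 0.3681], E[r] = 0.7749, γ^t·E[r] = 0.265785, running G = 2.344483
t=4: π = [0.2731, 0.1662, 0.1945, 0.3662], E[r] = 0.7940, γ^t·E[r] = 0.190629, running G = 2.535112
t=5: π = [0.2725, 0.1662, 0.1944, 0.3669], E[r] = 0.7886, γ^t·E[r] = 0.132540, running G = 2.667652
t=6: π = [0.2728, 0.1661, 0.1944, 0.3667], E[r] = 0.7904, γ^t·E[r] = 0.092986, running G = 2.760638
t=7: π = [0.2727, 0.1661, 0.1944, 0.3668], E[r] = 0.7898, γ^t·E[r] = 0.065047, running G = 2.825685

G = 2.8257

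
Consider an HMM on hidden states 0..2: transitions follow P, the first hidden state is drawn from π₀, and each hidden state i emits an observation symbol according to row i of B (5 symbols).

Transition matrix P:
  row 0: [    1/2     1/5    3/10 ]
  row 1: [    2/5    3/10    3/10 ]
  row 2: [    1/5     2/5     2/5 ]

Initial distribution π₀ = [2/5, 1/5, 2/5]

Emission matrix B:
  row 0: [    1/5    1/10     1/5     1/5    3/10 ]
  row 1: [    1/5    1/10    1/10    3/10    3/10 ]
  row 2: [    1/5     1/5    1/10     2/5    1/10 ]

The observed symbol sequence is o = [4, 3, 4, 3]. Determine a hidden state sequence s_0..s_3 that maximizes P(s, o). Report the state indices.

path = [0, 0, 0, 2]

t=0: δ = [1.200e-01, 6.000e-02, 4.000e-02]  (obs o_0=4)
t=1: δ = [1.200e-02, 7.200e-03, 1.440e-02]  ψ = [0, 0, 0]  (obs o_1=3)
t=2: δ = [1.800e-03, 1.728e-03, 5.760e-04]  ψ = [0, 2, 2]  (obs o_2=4)
t=3: δ = [1.800e-04, 1.555e-04, 2.160e-04]  ψ = [0, 1, 0]  (obs o_3=3)
backtrack: best end state = 2; path = [0, 0, 0, 2]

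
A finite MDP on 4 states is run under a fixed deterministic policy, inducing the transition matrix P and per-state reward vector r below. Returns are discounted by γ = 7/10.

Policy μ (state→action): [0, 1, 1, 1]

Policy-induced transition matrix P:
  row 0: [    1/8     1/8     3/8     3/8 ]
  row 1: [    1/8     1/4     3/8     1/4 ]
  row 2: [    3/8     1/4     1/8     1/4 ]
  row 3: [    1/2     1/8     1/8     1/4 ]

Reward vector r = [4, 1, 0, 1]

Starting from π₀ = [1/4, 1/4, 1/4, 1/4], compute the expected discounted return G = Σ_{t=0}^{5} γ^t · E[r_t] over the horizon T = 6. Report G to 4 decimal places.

t=0: π = [0.2500, 0.2500, 0.2500, 0.2500], E[r] = 1.5000, γ^t·E[r] = 1.500000, running G = 1.500000
t=1: π = [0.2813, 0.1875, 0.2500, 0.2813], E[r] = 1.5938, γ^t·E[r] = 1.115625, running G = 2.615625
t=2: π = [0.2930, 0.1797, 0.2422, 0.2852], E[r] = 1.6367, γ^t·E[r] = 0.801992, running G = 3.417617
t=3: π = [0.2925, 0.1777, 0.2432, 0.2866], E[r] = 1.6343, γ^t·E[r] = 0.560557, running G = 3.978174
t=4: π = [0.2933, 0.1776, 0.2426, 0.2866], E[r] = 1.6373, γ^t·E[r] = 0.393108, running G = 4.371282
t=5: π = [0.2931, 0.1775, 0.2427, 0.2867], E[r] = 1.6366, γ^t·E[r] = 0.275059, running G = 4.646341

G = 4.6463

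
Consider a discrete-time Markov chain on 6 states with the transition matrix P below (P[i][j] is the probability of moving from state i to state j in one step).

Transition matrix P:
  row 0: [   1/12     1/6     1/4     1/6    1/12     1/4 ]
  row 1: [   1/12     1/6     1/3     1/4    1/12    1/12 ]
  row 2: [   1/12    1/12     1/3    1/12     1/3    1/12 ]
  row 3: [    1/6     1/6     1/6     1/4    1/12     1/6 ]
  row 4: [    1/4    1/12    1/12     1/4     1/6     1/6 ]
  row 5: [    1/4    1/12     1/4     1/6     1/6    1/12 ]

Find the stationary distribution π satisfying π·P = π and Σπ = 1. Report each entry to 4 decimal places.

π = [0.1498, 0.1215, 0.2363, 0.1866, 0.1679, 0.1379]

Balance equations π_j = Σ_i π_i·P[i][j]:
  π_0 = 1/12·π_0 + 1/12·π_1 + 1/12·π_2 + 1/6·π_3 + 1/4·π_4 + 1/4·π_5
  π_1 = 1/6·π_0 + 1/6·π_1 + 1/12·π_2 + 1/6·π_3 + 1/12·π_4 + 1/12·π_5
  π_2 = 1/4·π_0 + 1/3·π_1 + 1/3·π_2 + 1/6·π_3 + 1/12·π_4 + 1/4·π_5
  π_3 = 1/6·π_0 + 1/4·π_1 + 1/12·π_2 + 1/4·π_3 + 1/4·π_4 + 1/6·π_5
  π_4 = 1/12·π_0 + 1/12·π_1 + 1/3·π_2 + 1/12·π_3 + 1/6·π_4 + 1/6·π_5
  normalize: π_0 + π_1 + π_2 + π_3 + π_4 + π_5 = 1
Solving the linear system gives exactly π = [34913/232998, 28309/232998, 18351/77666, 7248/38833, 19558/116499, 32119/232998].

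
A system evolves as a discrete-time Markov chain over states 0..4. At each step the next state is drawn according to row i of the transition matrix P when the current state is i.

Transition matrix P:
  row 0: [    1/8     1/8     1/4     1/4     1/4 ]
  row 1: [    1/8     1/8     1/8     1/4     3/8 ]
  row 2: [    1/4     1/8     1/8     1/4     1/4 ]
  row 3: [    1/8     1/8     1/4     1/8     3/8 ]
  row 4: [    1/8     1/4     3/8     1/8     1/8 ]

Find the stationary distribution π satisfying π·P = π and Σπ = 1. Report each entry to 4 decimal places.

Balance equations π_j = Σ_i π_i·P[i][j]:
  π_0 = 1/8·π_0 + 1/8·π_1 + 1/4·π_2 + 1/8·π_3 + 1/8·π_4
  π_1 = 1/8·π_0 + 1/8·π_1 + 1/8·π_2 + 1/8·π_3 + 1/4·π_4
  π_2 = 1/4·π_0 + 1/8·π_1 + 1/8·π_2 + 1/4·π_3 + 3/8·π_4
  π_3 = 1/4·π_0 + 1/4·π_1 + 1/4·π_2 + 1/8·π_3 + 1/8·π_4
  normalize: π_0 + π_1 + π_2 + π_3 + π_4 = 1
Solving the linear system gives exactly π = [898/5823, 102/647, 1361/5823, 125/647, 169/647].

π = [0.1542, 0.1577, 0.2337, 0.1932, 0.2612]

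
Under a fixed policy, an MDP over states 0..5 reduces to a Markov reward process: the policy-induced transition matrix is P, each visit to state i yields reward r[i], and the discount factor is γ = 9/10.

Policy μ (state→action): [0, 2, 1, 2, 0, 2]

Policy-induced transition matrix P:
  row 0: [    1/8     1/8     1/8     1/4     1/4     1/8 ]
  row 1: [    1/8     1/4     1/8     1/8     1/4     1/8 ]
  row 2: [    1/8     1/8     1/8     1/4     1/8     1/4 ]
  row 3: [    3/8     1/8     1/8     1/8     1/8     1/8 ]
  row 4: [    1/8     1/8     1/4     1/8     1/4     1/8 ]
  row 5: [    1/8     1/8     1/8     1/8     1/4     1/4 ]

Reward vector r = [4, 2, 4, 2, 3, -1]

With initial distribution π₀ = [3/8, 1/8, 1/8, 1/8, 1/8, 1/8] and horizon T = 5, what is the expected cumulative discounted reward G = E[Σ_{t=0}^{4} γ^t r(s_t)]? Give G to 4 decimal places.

t=0: π = [0.3750, 0.1250, 0.1250, 0.1250, 0.1250, 0.1250], E[r] = 2.7500, γ^t·E[r] = 2.750000, running G = 2.750000
t=1: π = [0.1563, 0.1406, 0.1406, 0.1875, 0.2188, 0.1563], E[r] = 2.3438, γ^t·E[r] = 2.109375, running G = 4.859375
t=2: π = [0.1719, 0.1426, 0.1523, 0.1621, 0.2090, 0.1621], E[r] = 2.3711, γ^t·E[r] = 1.920586, running G = 6.779961
t=3: π = [0.1655, 0.1428, 0.1511, 0.1655, 0.2107, 0.1643], E[r] = 2.3511, γ^t·E[r] = 1.713933, running G = 8.493894
t=4: π = [0.1664, 0.1429, 0.1513, 0.1646, 0.2104, 0.1644], E[r] = 2.3526, γ^t·E[r] = 1.543521, running G = 10.037415

G = 10.0374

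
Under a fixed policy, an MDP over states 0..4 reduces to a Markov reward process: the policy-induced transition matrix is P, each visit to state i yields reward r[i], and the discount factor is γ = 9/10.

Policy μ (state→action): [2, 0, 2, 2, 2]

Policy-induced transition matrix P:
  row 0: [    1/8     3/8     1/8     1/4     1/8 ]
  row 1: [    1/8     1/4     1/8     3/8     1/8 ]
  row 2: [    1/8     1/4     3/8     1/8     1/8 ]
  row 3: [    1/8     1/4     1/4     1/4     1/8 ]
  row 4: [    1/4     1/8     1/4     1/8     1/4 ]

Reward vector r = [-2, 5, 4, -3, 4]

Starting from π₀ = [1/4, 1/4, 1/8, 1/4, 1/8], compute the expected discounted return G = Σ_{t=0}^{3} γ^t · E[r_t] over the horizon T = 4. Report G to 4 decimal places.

t=0: π = [0.2500, 0.2500, 0.1250, 0.2500, 0.1250], E[r] = 1.0000, γ^t·E[r] = 1.000000, running G = 1.000000
t=1: π = [0.1406, 0.2656, 0.2031, 0.2500, 0.1406], E[r] = 1.6719, γ^t·E[r] = 1.504688, running G = 2.504688
t=2: π = [0.1426, 0.2500, 0.2246, 0.2402, 0.1426], E[r] = 1.7129, γ^t·E[r] = 1.387441, running G = 3.892129
t=3: π = [0.1428, 0.2500, 0.2290, 0.2354, 0.1428], E[r] = 1.7456, γ^t·E[r] = 1.272546, running G = 5.164675

G = 5.1647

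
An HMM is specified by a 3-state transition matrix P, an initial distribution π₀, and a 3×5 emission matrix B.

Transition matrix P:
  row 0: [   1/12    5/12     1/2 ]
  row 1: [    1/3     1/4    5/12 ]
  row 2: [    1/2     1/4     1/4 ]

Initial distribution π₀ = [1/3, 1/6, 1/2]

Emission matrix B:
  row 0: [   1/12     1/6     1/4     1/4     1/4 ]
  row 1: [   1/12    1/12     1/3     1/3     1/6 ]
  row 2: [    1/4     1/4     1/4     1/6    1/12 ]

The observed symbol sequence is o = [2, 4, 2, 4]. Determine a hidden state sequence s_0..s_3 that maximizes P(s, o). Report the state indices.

path = [2, 0, 2, 0]

t=0: δ = [8.333e-02, 5.556e-02, 1.250e-01]  (obs o_0=2)
t=1: δ = [1.562e-02, 5.787e-03, 3.472e-03]  ψ = [2, 0, 0]  (obs o_1=4)
t=2: δ = [4.823e-04, 2.170e-03, 1.953e-03]  ψ = [1, 0, 0]  (obs o_2=2)
t=3: δ = [2.441e-04, 9.042e-05, 7.535e-05]  ψ = [2, 1, 1]  (obs o_3=4)
backtrack: best end state = 0; path = [2, 0, 2, 0]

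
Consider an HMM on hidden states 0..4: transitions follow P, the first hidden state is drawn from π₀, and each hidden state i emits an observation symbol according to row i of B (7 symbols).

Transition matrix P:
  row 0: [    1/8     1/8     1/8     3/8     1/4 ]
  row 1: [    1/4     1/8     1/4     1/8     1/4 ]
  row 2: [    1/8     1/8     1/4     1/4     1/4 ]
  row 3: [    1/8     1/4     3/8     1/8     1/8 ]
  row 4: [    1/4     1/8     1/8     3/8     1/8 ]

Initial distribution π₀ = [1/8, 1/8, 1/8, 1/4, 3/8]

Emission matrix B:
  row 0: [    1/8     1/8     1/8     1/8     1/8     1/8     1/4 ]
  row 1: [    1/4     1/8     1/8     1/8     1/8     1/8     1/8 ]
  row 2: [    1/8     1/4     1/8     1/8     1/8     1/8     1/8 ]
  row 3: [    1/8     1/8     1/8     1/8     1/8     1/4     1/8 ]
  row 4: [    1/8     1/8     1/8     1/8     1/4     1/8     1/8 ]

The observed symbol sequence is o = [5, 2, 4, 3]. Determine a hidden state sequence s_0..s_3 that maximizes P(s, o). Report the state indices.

path = [3, 2, 4, 3]

t=0: δ = [1.562e-02, 1.562e-02, 1.562e-02, 6.250e-02, 4.688e-02]  (obs o_0=5)
t=1: δ = [1.465e-03, 1.953e-03, 2.930e-03, 2.197e-03, 9.766e-04]  ψ = [4, 3, 3, 4, 3]  (obs o_1=2)
t=2: δ = [6.104e-05, 6.866e-05, 1.030e-04, 9.155e-05, 1.831e-04]  ψ = [1, 3, 3, 2, 2]  (obs o_2=4)
t=3: δ = [5.722e-06, 2.861e-06, 4.292e-06, 8.583e-06, 3.219e-06]  ψ = [4, 3, 3, 4, 2]  (obs o_3=3)
backtrack: best end state = 3; path = [3, 2, 4, 3]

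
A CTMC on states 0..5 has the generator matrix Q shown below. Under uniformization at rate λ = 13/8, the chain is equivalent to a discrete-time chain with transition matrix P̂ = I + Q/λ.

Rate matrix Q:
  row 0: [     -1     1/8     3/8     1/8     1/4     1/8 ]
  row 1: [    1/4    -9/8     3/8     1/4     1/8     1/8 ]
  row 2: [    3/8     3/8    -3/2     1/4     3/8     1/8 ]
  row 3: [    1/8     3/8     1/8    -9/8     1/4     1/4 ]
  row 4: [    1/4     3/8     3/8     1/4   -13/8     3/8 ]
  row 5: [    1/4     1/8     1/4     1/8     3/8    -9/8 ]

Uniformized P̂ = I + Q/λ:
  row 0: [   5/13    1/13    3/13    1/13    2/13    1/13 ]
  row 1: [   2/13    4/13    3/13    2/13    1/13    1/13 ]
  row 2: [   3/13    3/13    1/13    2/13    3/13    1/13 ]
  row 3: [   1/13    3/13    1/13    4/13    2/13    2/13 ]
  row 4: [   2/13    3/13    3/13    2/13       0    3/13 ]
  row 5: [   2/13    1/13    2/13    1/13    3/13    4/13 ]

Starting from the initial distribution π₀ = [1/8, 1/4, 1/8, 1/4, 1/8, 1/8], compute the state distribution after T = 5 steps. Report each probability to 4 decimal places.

π = [0.2018, 0.1926, 0.1703, 0.1505, 0.1414, 0.1434]

t=0: π = [0.1250, 0.2500, 0.1250, 0.2500, 0.1250, 0.1250]
t=1: π = [0.1731, 0.2115, 0.1635, 0.1731, 0.1346, 0.1442]
t=2: π = [0.1930, 0.1982, 0.1679, 0.1561, 0.1405, 0.1442]
t=3: π = [0.1993, 0.1941, 0.1698, 0.1519, 0.1410, 0.1438]
t=4: π = [0.2012, 0.1929, 0.1702, 0.1508, 0.1414, 0.1435]
t=5: π = [0.2018, 0.1926, 0.1703, 0.1505, 0.1414, 0.1434]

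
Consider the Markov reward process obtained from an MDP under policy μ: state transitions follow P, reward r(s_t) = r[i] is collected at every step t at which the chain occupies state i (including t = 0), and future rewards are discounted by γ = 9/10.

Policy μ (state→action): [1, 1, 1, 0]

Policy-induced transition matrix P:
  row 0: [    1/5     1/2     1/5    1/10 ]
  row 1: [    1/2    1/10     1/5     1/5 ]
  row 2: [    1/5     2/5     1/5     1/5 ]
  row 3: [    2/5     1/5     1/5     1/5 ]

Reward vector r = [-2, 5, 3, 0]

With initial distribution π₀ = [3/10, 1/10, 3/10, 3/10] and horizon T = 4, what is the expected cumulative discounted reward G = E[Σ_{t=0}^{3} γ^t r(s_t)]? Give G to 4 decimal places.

G = 4.5795

t=0: π = [0.3000, 0.1000, 0.3000, 0.3000], E[r] = 0.8000, γ^t·E[r] = 0.800000, running G = 0.800000
t=1: π = [0.2900, 0.3400, 0.2000, 0.1700], E[r] = 1.7200, γ^t·E[r] = 1.548000, running G = 2.348000
t=2: π = [0.3360, 0.2930, 0.2000, 0.1710], E[r] = 1.3930, γ^t·E[r] = 1.128330, running G = 3.476330
t=3: π = [0.3221, 0.3115, 0.2000, 0.1664], E[r] = 1.5133, γ^t·E[r] = 1.103196, running G = 4.579526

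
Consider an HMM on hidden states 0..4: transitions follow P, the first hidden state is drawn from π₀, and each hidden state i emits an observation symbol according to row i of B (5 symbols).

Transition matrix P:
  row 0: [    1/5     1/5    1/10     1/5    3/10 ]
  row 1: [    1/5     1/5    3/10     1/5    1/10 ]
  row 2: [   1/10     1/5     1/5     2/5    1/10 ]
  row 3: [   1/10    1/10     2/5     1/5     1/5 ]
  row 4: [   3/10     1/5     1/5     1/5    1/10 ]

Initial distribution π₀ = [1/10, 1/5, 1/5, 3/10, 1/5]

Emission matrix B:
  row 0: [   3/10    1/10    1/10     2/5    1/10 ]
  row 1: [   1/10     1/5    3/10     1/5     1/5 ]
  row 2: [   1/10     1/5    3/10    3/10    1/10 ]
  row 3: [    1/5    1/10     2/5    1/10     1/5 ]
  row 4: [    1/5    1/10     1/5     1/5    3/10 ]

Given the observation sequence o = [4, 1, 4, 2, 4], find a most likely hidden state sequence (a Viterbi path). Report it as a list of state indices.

t=0: δ = [1.000e-02, 4.000e-02, 2.000e-02, 6.000e-02, 6.000e-02]  (obs o_0=4)
t=1: δ = [1.800e-03, 2.400e-03, 4.800e-03, 1.200e-03, 1.200e-03]  ψ = [4, 4, 3, 3, 3]  (obs o_1=1)
t=2: δ = [4.800e-05, 1.920e-04, 9.600e-05, 3.840e-04, 1.620e-04]  ψ = [1, 2, 2, 2, 0]  (obs o_2=4)
t=3: δ = [4.860e-06, 1.152e-05, 4.608e-05, 3.072e-05, 1.536e-05]  ψ = [4, 1, 3, 3, 3]  (obs o_3=2)
t=4: δ = [4.608e-07, 1.843e-06, 1.229e-06, 3.686e-06, 1.843e-06]  ψ = [2, 2, 3, 2, 3]  (obs o_4=4)
backtrack: best end state = 3; path = [3, 2, 3, 2, 3]

path = [3, 2, 3, 2, 3]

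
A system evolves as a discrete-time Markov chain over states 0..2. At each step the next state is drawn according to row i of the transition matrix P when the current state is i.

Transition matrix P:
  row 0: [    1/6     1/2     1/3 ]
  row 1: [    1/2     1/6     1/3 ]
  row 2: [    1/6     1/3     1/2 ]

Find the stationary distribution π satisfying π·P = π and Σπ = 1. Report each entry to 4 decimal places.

Balance equations π_j = Σ_i π_i·P[i][j]:
  π_0 = 1/6·π_0 + 1/2·π_1 + 1/6·π_2
  π_1 = 1/2·π_0 + 1/6·π_1 + 1/3·π_2
  normalize: π_0 + π_1 + π_2 = 1
Solving the linear system gives exactly π = [11/40, 13/40, 2/5].

π = [0.2750, 0.3250, 0.4000]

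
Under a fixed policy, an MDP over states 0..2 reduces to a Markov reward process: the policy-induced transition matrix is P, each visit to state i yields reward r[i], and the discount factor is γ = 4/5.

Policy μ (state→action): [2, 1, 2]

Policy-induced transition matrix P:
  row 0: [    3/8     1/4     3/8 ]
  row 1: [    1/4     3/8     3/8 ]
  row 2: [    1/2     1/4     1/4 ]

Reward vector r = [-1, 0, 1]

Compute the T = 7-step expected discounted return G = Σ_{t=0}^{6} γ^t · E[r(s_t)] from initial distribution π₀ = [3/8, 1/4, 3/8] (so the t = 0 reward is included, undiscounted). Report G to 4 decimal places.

G = -0.1521

t=0: π = [0.3750, 0.2500, 0.3750], E[r] = 0.0000, γ^t·E[r] = 0.000000, running G = 0.000000
t=1: π = [0.3906, 0.2813, 0.3281], E[r] = -0.0625, γ^t·E[r] = -0.050000, running G = -0.050000
t=2: π = [0.3809, 0.2852, 0.3340], E[r] = -0.0469, γ^t·E[r] = -0.030000, running G = -0.080000
t=3: π = [0.3811, 0.2856, 0.3333], E[r] = -0.0479, γ^t·E[r] = -0.024500, running G = -0.104500
t=4: π = [0.3810, 0.2857, 0.3333], E[r] = -0.0476, γ^t·E[r] = -0.019500, running G = -0.124000
t=5: π = [0.3810, 0.2857, 0.3333], E[r] = -0.0476, γ^t·E[r] = -0.015605, running G = -0.139605
t=6: π = [0.3810, 0.2857, 0.3333], E[r] = -0.0476, γ^t·E[r] = -0.012483, running G = -0.152088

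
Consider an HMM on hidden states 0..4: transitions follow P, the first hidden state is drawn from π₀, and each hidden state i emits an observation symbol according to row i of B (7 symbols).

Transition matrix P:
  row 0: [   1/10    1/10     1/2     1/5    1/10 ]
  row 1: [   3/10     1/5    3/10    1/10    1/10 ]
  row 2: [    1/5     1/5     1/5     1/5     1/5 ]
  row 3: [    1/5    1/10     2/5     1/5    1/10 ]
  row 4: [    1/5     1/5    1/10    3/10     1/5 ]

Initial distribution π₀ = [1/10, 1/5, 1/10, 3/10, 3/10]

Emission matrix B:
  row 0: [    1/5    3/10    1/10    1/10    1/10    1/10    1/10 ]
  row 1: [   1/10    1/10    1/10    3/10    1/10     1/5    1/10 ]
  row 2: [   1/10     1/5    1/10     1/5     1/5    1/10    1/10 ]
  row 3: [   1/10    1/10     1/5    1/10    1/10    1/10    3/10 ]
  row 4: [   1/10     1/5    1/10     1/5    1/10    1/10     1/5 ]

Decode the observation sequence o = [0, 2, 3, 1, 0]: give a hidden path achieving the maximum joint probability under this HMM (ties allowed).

path = [4, 3, 2, 0, 2]

t=0: δ = [2.000e-02, 2.000e-02, 1.000e-02, 3.000e-02, 3.000e-02]  (obs o_0=0)
t=1: δ = [6.000e-04, 6.000e-04, 1.200e-03, 1.800e-03, 6.000e-04]  ψ = [1, 4, 3, 4, 4]  (obs o_1=2)
t=2: δ = [3.600e-05, 7.200e-05, 1.440e-04, 3.600e-05, 4.800e-05]  ψ = [3, 2, 3, 3, 2]  (obs o_2=3)
t=3: δ = [8.640e-06, 2.880e-06, 5.760e-06, 2.880e-06, 5.760e-06]  ψ = [2, 2, 2, 2, 2]  (obs o_3=1)
t=4: δ = [2.304e-07, 1.152e-07, 4.320e-07, 1.728e-07, 1.152e-07]  ψ = [2, 2, 0, 0, 2]  (obs o_4=0)
backtrack: best end state = 2; path = [4, 3, 2, 0, 2]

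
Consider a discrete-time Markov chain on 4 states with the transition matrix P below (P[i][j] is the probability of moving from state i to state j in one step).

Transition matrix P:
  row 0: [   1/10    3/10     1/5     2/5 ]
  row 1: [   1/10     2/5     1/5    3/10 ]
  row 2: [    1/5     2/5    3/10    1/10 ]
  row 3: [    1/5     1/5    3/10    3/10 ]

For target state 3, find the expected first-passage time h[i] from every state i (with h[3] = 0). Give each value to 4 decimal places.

First-step conditioning: h[3] = 0; for i ≠ 3, h[i] = 1 + Σ_k P[i][k]·h[k].
  h[0] = 1 + 1/10·h[0] + 3/10·h[1] + 1/5·h[2]
  h[1] = 1 + 1/10·h[0] + 2/5·h[1] + 1/5·h[2]
  h[2] = 1 + 1/5·h[0] + 2/5·h[1] + 3/10·h[2]
Solving the 3×3 linear system over states ≠ 3 gives exactly h = [810/241, 900/241, 1090/241, 0] (h[3] = 0 is the target).

h = [3.3610, 3.7344, 4.5228, 0.0000]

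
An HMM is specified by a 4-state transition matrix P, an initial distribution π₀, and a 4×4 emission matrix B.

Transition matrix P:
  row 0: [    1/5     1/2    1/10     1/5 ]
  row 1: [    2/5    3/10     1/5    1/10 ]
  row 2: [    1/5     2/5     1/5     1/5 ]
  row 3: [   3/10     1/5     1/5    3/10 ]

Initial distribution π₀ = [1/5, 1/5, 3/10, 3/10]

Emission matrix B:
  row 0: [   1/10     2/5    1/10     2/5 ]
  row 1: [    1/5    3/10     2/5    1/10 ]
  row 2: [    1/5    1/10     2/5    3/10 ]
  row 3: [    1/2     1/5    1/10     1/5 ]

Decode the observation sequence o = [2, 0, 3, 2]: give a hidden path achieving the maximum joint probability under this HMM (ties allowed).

t=0: δ = [2.000e-02, 8.000e-02, 1.200e-01, 3.000e-02]  (obs o_0=2)
t=1: δ = [3.200e-03, 9.600e-03, 4.800e-03, 1.200e-02]  ψ = [1, 2, 2, 2]  (obs o_1=0)
t=2: δ = [1.536e-03, 2.880e-04, 7.200e-04, 7.200e-04]  ψ = [1, 1, 3, 3]  (obs o_2=3)
t=3: δ = [3.072e-05, 3.072e-04, 6.144e-05, 3.072e-05]  ψ = [0, 0, 0, 0]  (obs o_3=2)
backtrack: best end state = 1; path = [2, 1, 0, 1]

path = [2, 1, 0, 1]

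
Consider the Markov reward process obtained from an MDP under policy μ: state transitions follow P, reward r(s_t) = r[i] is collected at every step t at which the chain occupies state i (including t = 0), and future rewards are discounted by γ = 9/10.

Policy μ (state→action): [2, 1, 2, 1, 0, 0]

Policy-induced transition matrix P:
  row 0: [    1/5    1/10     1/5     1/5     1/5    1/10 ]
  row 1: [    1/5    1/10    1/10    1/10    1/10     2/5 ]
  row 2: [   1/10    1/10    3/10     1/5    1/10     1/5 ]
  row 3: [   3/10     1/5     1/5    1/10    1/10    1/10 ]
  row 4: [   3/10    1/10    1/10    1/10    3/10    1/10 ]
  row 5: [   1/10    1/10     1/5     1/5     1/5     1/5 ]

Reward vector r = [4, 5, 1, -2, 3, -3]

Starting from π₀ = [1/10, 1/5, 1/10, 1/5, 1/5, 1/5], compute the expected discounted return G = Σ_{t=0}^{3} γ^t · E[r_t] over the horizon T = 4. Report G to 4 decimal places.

G = 4.1504

t=0: π = [0.1000, 0.2000, 0.1000, 0.2000, 0.2000, 0.2000], E[r] = 1.1000, γ^t·E[r] = 1.100000, running G = 1.100000
t=1: π = [0.2100, 0.1200, 0.1700, 0.1400, 0.1700, 0.1900], E[r] = 1.2700, γ^t·E[r] = 1.143000, running G = 2.243000
t=2: π = [0.1950, 0.1140, 0.1880, 0.1570, 0.1740, 0.1720], E[r] = 1.2300, γ^t·E[r] = 0.996300, running G = 3.239300
t=3: π = [0.1971, 0.1157, 0.1900, 0.1555, 0.1715, 0.1702], E[r] = 1.2498, γ^t·E[r] = 0.911104, running G = 4.150404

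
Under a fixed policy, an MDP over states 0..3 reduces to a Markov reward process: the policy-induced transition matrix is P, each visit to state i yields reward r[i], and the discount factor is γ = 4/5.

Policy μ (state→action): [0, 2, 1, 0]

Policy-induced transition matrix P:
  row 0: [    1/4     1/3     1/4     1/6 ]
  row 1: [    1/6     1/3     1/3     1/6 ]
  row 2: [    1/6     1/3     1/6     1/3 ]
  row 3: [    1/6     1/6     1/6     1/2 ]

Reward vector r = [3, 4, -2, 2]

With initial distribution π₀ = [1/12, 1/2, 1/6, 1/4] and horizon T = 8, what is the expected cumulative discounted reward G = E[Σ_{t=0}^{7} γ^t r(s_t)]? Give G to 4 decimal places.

G = 8.1254

t=0: π = [0.0833, 0.5000, 0.1667, 0.2500], E[r] = 2.4167, γ^t·E[r] = 2.416667, running G = 2.416667
t=1: π = [0.1736, 0.2917, 0.2569, 0.2778], E[r] = 1.7292, γ^t·E[r] = 1.383333, running G = 3.800000
t=2: π = [0.1811, 0.2870, 0.2297, 0.3021], E[r] = 1.8362, γ^t·E[r] = 1.175185, running G = 4.975185
t=3: π = [0.1818, 0.2830, 0.2296, 0.3057], E[r] = 1.8293, γ^t·E[r] = 0.936617, running G = 5.911802
t=4: π = [0.1818, 0.2824, 0.2290, 0.3068], E[r] = 1.8307, γ^t·E[r] = 0.749849, running G = 6.661651
t=5: π = [0.1818, 0.2822, 0.2289, 0.3071], E[r] = 1.8307, γ^t·E[r] = 0.599877, running G = 7.261528
t=6: π = [0.1818, 0.2821, 0.2289, 0.3072], E[r] = 1.8307, γ^t·E[r] = 0.479911, running G = 7.741439
t=7: π = [0.1818, 0.2821, 0.2288, 0.3072], E[r] = 1.8307, γ^t·E[r] = 0.383930, running G = 8.125368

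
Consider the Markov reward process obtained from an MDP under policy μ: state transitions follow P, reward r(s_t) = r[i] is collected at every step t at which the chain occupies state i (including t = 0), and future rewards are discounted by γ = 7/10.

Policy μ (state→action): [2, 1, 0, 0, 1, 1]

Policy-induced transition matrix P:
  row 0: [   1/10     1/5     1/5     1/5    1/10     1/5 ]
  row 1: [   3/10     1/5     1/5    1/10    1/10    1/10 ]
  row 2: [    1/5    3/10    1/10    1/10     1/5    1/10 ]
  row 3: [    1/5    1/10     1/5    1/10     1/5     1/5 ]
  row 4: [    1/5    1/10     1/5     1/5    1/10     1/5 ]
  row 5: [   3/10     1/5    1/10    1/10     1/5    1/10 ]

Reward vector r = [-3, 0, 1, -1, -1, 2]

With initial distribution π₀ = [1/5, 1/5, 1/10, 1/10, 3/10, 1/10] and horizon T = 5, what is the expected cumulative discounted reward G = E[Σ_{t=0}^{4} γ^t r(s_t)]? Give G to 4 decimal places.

t=0: π = [0.2000, 0.2000, 0.1000, 0.1000, 0.3000, 0.1000], E[r] = -0.7000, γ^t·E[r] = -0.700000, running G = -0.700000
t=1: π = [0.2100, 0.1700, 0.1800, 0.1500, 0.1300, 0.1600], E[r] = -0.4100, γ^t·E[r] = -0.287000, running G = -0.987000
t=2: π = [0.2120, 0.1900, 0.1660, 0.1340, 0.1490, 0.1490], E[r] = -0.4550, γ^t·E[r] = -0.222950, running G = -1.209950
t=3: π = [0.2127, 0.1883, 0.1685, 0.1361, 0.1449, 0.1495], E[r] = -0.4516, γ^t·E[r] = -0.154899, running G = -1.364849
t=4: π = [0.2125, 0.1888, 0.1682, 0.1358, 0.1454, 0.1494], E[r] = -0.4518, γ^t·E[r] = -0.108468, running G = -1.473316

G = -1.4733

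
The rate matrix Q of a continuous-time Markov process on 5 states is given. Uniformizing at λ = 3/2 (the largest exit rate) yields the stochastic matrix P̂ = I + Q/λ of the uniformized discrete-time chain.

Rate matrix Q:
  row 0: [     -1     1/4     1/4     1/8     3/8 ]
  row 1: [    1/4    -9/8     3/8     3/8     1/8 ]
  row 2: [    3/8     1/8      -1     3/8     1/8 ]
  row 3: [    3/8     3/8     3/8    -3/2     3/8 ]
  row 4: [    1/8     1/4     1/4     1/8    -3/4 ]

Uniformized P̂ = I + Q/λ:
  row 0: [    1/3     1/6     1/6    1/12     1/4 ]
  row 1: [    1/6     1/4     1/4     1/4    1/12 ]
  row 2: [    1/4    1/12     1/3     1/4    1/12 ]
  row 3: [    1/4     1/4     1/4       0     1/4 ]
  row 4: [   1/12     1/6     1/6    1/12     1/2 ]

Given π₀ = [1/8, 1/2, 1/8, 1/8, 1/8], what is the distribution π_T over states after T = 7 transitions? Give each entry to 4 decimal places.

t=0: π = [0.1250, 0.5000, 0.1250, 0.1250, 0.1250]
t=1: π = [0.1979, 0.2083, 0.2396, 0.1771, 0.1771]
t=2: π = [0.2196, 0.1788, 0.2387, 0.1432, 0.2196]
t=3: π = [0.2168, 0.1736, 0.2333, 0.1410, 0.2353]
t=4: π = [0.2144, 0.1734, 0.2318, 0.1394, 0.2410]
t=5: π = [0.2132, 0.1734, 0.2314, 0.1393, 0.2427]
t=6: π = [0.2129, 0.1734, 0.2313, 0.1392, 0.2432]
t=7: π = [0.2127, 0.1734, 0.2313, 0.1392, 0.2433]

π = [0.2127, 0.1734, 0.2313, 0.1392, 0.2433]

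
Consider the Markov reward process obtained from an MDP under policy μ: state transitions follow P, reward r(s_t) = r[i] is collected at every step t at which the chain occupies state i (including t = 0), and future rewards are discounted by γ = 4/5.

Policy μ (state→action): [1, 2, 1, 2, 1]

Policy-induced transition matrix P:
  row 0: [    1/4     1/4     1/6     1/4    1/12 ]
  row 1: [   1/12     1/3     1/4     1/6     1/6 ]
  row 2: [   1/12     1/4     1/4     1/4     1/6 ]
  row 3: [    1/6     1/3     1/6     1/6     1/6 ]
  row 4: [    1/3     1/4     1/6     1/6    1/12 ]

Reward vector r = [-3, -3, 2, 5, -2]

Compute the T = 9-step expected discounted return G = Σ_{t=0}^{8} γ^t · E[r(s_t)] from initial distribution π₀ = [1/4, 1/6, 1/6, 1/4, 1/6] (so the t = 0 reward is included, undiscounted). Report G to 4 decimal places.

t=0: π = [0.2500, 0.1667, 0.1667, 0.2500, 0.1667], E[r] = 0.0000, γ^t·E[r] = 0.000000, running G = 0.000000
t=1: π = [0.1875, 0.2847, 0.1944, 0.2014, 0.1319], E[r] = -0.2847, γ^t·E[r] = -0.227778, running G = -0.227778
t=2: π = [0.1644, 0.2905, 0.2066, 0.1985, 0.1400], E[r] = -0.2390, γ^t·E[r] = -0.152963, running G = -0.380741
t=3: π = [0.1623, 0.2908, 0.2081, 0.1976, 0.1413], E[r] = -0.2376, γ^t·E[r] = -0.121654, running G = -0.502395
t=4: π = [0.1622, 0.2907, 0.2082, 0.1975, 0.1414], E[r] = -0.2372, γ^t·E[r] = -0.097157, running G = -0.599552
t=5: π = [0.1622, 0.2907, 0.2082, 0.1975, 0.1414], E[r] = -0.2371, γ^t·E[r] = -0.077705, running G = -0.677257
t=6: π = [0.1622, 0.2907, 0.2082, 0.1975, 0.1414], E[r] = -0.2371, γ^t·E[r] = -0.062163, running G = -0.739420
t=7: π = [0.1622, 0.2907, 0.2082, 0.1975, 0.1414], E[r] = -0.2371, γ^t·E[r] = -0.049731, running G = -0.789151
t=8: π = [0.1622, 0.2907, 0.2082, 0.1975, 0.1414], E[r] = -0.2371, γ^t·E[r] = -0.039785, running G = -0.828936

G = -0.8289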